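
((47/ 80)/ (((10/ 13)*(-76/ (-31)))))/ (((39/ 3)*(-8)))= -1457/ 486400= -0.00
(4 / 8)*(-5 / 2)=-5 / 4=-1.25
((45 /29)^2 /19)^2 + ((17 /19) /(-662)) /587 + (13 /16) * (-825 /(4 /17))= -9045010238166407941 /3175011206462528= -2848.81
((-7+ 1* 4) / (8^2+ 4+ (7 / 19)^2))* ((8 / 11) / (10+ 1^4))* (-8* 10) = 231040 / 992079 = 0.23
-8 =-8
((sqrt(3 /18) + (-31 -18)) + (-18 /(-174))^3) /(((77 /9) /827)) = -8894638062 /1877953 + 2481 *sqrt(6) /154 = -4696.89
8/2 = 4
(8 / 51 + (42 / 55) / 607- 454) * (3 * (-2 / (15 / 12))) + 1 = 6184654269 / 2837725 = 2179.44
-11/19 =-0.58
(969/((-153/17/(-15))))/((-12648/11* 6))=-1045/4464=-0.23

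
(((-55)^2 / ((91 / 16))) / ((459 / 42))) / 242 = 400 / 1989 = 0.20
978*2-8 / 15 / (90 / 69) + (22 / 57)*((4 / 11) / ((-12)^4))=7223171353 / 3693600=1955.59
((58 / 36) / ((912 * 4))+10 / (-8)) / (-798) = 82051 / 52399872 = 0.00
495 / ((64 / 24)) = 1485 / 8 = 185.62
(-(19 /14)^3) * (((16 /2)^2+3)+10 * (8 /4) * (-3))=-17.50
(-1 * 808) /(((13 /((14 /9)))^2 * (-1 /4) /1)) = 633472 /13689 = 46.28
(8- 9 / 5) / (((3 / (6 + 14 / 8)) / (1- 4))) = -961 / 20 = -48.05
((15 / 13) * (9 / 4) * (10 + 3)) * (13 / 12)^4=46.49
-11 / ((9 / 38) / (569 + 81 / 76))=-476575 / 18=-26476.39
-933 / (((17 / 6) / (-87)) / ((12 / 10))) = 2922156 / 85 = 34378.31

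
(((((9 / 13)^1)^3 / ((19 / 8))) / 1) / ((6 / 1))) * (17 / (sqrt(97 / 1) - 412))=-2269296 / 2360524907 - 5508 * sqrt(97) / 2360524907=-0.00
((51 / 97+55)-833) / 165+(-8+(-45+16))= -133520 / 3201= -41.71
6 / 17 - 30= -29.65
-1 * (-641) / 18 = 35.61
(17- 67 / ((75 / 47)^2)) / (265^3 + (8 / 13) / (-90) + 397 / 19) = -6468683 / 12927888377750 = -0.00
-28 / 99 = -0.28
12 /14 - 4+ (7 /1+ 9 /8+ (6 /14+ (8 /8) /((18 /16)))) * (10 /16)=1589 /576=2.76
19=19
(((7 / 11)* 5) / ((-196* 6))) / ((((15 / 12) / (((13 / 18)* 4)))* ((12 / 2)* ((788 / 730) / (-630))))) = 23725 / 39006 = 0.61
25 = 25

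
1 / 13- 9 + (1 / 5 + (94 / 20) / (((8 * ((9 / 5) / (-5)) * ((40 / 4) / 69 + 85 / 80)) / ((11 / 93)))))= -214735844 / 24173955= -8.88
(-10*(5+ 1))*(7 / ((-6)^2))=-35 / 3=-11.67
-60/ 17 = -3.53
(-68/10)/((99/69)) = -782/165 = -4.74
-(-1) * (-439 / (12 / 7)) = -3073 / 12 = -256.08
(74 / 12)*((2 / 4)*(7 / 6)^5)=621859 / 93312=6.66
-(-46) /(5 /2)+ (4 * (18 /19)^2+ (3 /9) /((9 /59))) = 1178179 /48735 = 24.18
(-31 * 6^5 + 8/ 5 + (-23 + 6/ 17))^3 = -8604474793439596142149/ 614125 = -14010950203036183.42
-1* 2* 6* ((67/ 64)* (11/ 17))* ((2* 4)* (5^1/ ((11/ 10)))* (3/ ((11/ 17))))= -15075/ 11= -1370.45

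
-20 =-20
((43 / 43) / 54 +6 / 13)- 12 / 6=-1067 / 702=-1.52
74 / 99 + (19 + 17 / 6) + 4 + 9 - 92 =-11171 / 198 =-56.42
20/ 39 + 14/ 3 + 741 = 29101/ 39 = 746.18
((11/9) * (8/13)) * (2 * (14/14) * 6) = 352/39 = 9.03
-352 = -352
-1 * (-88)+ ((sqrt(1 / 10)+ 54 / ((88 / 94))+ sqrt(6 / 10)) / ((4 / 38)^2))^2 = 88+ 130321 * (11 * sqrt(10)+ 22 * sqrt(15)+ 6345)^2 / 193600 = 28134954.46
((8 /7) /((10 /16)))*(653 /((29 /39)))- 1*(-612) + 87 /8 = 18096849 /8120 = 2228.68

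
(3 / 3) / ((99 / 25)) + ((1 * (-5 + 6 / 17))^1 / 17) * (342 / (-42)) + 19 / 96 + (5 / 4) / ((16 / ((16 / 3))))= 19822685 / 6408864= 3.09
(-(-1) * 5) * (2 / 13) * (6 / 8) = 15 / 26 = 0.58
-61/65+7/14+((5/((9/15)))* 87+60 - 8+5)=781.56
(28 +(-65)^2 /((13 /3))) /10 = 100.30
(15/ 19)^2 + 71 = 71.62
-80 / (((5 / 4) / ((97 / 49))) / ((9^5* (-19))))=6964947648 / 49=142141788.73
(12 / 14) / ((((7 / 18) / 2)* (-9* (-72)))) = 1 / 147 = 0.01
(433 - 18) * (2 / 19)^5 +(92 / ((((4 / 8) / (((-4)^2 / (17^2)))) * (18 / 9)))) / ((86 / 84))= 153247375136 / 30770482273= 4.98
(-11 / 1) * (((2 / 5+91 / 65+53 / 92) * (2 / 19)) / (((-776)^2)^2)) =-12023 / 1584631635845120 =-0.00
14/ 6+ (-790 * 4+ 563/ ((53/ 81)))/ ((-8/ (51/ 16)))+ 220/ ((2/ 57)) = 146301709/ 20352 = 7188.57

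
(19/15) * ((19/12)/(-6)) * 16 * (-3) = 722/45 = 16.04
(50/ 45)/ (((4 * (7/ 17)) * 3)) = 85/ 378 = 0.22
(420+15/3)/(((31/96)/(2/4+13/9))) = 2559.14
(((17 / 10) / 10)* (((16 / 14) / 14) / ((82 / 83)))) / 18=0.00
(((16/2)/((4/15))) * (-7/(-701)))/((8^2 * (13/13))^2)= 0.00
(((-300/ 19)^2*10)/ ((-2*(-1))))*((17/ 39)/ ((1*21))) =850000/ 32851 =25.87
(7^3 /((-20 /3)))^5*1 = -1153657446916149 /3200000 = -360517952.16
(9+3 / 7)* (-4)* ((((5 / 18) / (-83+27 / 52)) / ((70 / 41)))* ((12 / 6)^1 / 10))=46904 / 3152415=0.01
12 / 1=12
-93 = -93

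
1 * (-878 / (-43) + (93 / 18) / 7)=21.16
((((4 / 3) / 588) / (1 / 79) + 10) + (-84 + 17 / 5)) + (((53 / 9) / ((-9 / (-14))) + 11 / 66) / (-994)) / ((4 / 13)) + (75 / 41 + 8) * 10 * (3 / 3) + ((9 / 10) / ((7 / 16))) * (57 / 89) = 479737042339 / 16452552816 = 29.16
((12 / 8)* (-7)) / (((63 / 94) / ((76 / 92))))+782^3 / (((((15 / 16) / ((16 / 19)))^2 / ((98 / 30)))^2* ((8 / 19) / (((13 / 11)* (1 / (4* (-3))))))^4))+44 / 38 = 58698458834588771627821 / 5903162667703125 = 9943561.13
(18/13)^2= 324/169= 1.92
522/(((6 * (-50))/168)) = -292.32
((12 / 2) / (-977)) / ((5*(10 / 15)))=-9 / 4885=-0.00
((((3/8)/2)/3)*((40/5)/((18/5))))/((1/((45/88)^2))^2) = 2278125/239878144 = 0.01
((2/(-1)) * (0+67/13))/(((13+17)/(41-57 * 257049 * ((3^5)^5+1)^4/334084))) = 7766060344317477787419063000000000000000000000000.00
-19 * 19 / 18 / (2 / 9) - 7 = -389 / 4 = -97.25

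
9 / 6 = 3 / 2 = 1.50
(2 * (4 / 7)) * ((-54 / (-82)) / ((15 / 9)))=648 / 1435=0.45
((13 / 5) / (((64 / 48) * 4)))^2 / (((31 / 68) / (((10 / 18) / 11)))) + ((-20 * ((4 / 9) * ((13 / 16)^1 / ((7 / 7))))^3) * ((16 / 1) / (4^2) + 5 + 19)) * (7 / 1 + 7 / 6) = -45880807999 / 238645440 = -192.26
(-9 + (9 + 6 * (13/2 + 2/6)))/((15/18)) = 246/5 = 49.20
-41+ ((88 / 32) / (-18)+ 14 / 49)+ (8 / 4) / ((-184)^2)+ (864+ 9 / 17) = 14932907195 / 18129888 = 823.66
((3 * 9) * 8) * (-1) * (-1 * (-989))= -213624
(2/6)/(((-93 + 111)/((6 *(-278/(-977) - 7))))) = -729/977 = -0.75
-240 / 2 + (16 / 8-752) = -870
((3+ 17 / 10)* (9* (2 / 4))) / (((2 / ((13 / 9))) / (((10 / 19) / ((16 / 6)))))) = 1833 / 608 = 3.01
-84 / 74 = -42 / 37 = -1.14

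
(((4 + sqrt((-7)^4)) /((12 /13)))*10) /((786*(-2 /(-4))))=3445 /2358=1.46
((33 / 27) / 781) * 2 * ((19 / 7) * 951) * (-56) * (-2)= 192736 / 213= 904.86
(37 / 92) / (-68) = -37 / 6256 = -0.01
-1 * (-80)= 80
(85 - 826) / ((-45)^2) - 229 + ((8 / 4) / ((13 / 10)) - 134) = -3175036 / 8775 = -361.83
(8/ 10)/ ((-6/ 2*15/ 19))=-76/ 225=-0.34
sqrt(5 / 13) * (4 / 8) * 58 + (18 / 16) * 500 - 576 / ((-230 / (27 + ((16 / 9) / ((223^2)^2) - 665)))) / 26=29 * sqrt(65) / 13 + 3704838174139283 / 7394190588590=519.03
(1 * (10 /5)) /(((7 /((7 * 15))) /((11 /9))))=110 /3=36.67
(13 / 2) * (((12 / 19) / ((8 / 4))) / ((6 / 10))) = 65 / 19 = 3.42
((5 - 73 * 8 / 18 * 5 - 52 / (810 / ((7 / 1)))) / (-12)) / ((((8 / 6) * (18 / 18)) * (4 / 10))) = 24.64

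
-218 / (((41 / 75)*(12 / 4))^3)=-3406250 / 68921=-49.42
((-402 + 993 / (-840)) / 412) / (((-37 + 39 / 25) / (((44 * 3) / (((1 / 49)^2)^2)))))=15340147814145 / 730064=21012058.96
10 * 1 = 10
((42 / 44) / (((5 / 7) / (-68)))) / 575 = -4998 / 31625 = -0.16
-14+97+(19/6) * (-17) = 175/6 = 29.17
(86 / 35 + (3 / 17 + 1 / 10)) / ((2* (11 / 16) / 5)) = 13012 / 1309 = 9.94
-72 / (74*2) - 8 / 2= -166 / 37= -4.49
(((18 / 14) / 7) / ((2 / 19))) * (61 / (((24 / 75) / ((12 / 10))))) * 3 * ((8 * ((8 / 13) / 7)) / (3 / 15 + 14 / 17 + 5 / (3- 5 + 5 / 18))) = -3298282200 / 7361809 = -448.03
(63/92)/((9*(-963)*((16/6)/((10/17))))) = -35/2008176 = -0.00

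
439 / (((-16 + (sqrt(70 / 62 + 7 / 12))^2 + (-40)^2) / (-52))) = -8492016 / 589885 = -14.40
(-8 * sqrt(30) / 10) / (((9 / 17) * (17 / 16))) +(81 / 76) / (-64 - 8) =-64 * sqrt(30) / 45 - 9 / 608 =-7.80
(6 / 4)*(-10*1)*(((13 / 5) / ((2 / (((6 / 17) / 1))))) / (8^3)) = -117 / 8704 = -0.01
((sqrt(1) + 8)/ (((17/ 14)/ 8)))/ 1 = 1008/ 17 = 59.29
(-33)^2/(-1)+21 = -1068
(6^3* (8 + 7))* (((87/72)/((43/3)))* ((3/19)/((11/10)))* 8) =2818800/8987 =313.65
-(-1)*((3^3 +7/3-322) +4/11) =-9646/33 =-292.30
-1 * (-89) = 89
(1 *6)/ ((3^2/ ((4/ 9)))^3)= 128/ 177147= 0.00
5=5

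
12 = 12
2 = 2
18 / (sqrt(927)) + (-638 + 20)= -618 + 6 * sqrt(103) / 103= -617.41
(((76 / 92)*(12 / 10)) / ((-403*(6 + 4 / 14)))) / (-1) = 399 / 1019590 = 0.00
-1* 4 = -4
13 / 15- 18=-257 / 15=-17.13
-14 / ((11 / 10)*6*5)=-14 / 33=-0.42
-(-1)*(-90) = -90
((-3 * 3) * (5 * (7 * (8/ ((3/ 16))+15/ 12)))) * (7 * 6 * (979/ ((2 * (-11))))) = 103421115/ 4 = 25855278.75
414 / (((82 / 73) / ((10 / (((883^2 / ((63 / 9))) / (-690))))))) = -729861300 / 31967249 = -22.83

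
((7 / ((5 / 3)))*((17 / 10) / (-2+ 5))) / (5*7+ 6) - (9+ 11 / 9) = -187529 / 18450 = -10.16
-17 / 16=-1.06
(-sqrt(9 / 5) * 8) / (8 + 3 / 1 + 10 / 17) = -0.93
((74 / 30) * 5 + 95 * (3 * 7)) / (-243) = -8.26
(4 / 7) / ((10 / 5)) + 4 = 30 / 7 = 4.29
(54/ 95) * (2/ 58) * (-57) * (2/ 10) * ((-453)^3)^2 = -1399923250766981298/ 725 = -1930928621747560.41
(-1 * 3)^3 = -27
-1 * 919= -919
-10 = -10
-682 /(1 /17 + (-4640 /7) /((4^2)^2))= 59024 /219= 269.52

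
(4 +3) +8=15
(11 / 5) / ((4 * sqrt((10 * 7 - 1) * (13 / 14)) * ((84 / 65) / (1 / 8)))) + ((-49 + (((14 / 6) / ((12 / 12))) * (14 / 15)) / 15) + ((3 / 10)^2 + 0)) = -26333 / 540 + 11 * sqrt(12558) / 185472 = -48.76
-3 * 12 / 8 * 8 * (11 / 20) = -99 / 5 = -19.80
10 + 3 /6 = 21 /2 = 10.50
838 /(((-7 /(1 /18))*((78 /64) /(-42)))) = 26816 /117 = 229.20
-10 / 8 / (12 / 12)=-5 / 4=-1.25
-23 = -23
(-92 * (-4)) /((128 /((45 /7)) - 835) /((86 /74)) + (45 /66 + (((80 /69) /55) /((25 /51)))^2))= -264997260000 /504554702413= -0.53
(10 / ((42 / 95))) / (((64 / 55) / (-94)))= -1227875 / 672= -1827.19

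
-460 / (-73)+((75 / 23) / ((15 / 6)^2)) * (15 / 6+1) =13646 / 1679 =8.13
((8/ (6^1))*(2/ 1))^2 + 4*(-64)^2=147520/ 9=16391.11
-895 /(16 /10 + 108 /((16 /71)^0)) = -4475 /548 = -8.17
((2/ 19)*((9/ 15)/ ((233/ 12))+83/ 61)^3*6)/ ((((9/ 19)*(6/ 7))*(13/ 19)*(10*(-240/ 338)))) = -1672111751025847859/ 1938032434077975000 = -0.86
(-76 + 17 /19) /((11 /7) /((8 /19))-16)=6.12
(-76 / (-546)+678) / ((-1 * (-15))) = 185132 / 4095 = 45.21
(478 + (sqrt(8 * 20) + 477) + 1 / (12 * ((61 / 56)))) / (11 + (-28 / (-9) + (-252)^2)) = 36 * sqrt(10) / 571663 + 524337 / 34871443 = 0.02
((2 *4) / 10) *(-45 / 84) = -3 / 7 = -0.43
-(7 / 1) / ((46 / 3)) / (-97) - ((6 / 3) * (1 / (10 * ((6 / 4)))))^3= 35179 / 15059250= 0.00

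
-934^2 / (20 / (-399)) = 87017511 / 5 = 17403502.20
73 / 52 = 1.40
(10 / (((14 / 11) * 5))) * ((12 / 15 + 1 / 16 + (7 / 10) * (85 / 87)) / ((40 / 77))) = 1302323 / 278400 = 4.68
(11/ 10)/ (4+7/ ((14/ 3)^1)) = 1/ 5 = 0.20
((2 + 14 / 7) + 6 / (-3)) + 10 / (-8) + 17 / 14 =55 / 28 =1.96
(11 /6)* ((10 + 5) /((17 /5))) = 275 /34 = 8.09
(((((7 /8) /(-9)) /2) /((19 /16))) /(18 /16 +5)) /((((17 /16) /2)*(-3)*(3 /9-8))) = -256 /468027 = -0.00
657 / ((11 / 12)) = 7884 / 11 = 716.73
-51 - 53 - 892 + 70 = -926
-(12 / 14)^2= -36 / 49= -0.73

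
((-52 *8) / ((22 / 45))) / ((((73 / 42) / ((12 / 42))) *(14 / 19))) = -1067040 / 5621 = -189.83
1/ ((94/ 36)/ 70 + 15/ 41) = 51660/ 20827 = 2.48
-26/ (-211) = 26/ 211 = 0.12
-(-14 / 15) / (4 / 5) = 7 / 6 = 1.17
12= 12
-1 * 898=-898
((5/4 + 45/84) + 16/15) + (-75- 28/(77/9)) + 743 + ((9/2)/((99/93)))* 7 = 805232/1155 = 697.17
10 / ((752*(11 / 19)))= 0.02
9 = 9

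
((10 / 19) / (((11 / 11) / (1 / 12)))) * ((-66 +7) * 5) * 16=-11800 / 57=-207.02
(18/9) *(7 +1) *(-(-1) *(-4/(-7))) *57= 3648/7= 521.14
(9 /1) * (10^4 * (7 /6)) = 105000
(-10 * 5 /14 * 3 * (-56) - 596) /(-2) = -2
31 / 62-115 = -229 / 2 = -114.50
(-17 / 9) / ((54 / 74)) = -629 / 243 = -2.59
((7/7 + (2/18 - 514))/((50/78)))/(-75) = 60008/5625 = 10.67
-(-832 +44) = 788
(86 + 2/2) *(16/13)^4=5701632/28561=199.63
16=16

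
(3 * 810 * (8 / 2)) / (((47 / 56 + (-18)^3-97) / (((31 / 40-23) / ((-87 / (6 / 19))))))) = -8065008 / 60973109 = -0.13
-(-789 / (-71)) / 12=-263 / 284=-0.93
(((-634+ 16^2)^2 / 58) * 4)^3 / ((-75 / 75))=-23336772152504832 / 24389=-956856457932.05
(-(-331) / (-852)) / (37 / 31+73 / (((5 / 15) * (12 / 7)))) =-10261 / 3405657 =-0.00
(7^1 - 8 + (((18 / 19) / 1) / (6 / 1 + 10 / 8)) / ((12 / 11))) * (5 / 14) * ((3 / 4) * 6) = -21825 / 15428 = -1.41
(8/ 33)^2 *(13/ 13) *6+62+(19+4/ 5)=149107/ 1815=82.15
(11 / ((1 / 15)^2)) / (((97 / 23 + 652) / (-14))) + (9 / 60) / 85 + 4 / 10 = -149389609 / 2850900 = -52.40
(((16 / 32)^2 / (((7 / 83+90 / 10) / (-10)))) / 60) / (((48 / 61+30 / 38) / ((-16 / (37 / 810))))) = 2885910 / 2831647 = 1.02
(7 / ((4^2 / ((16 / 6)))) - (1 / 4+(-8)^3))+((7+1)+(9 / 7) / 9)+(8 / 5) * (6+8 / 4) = 224221 / 420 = 533.86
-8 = -8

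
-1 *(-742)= 742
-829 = -829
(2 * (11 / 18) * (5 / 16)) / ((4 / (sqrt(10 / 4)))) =55 * sqrt(10) / 1152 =0.15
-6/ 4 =-3/ 2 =-1.50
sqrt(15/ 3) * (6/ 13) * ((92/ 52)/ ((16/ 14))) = 483 * sqrt(5)/ 676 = 1.60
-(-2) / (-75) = -0.03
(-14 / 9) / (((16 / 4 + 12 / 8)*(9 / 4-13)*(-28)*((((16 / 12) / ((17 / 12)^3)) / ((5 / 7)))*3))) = -24565 / 51492672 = -0.00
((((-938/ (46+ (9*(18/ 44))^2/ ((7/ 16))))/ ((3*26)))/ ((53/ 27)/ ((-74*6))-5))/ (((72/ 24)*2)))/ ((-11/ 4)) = -0.00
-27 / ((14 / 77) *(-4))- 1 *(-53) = 721 / 8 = 90.12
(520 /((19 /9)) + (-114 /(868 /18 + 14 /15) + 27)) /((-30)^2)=632747 /2101400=0.30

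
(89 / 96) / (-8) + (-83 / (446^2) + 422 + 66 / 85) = 1372085557747 / 3246309120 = 422.66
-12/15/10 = -2/25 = -0.08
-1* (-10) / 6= 5 / 3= 1.67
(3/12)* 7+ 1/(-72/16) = 55/36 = 1.53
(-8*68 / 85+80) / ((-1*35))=-368 / 175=-2.10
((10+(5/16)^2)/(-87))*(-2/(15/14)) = 3619/16704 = 0.22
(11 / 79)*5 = 55 / 79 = 0.70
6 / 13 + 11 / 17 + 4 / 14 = 2157 / 1547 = 1.39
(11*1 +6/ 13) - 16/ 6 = 343/ 39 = 8.79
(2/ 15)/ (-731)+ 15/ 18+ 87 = 1926181/ 21930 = 87.83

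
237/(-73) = -3.25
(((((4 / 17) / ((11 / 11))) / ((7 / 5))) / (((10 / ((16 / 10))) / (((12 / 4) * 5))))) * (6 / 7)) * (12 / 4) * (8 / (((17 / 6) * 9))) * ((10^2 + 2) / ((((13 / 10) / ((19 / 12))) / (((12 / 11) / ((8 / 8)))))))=5253120 / 119119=44.10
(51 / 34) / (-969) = -1 / 646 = -0.00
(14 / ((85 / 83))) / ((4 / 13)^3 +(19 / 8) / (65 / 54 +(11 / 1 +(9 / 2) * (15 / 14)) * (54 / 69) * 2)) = 2305414093528 / 20336432665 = 113.36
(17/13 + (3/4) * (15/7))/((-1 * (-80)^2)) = -1061/2329600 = -0.00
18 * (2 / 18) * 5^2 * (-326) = -16300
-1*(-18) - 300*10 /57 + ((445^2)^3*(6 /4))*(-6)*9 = -11950846981077797533 /19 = -628991946372515659.63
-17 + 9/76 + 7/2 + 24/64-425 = -66577/152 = -438.01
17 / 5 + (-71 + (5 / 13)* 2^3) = -4194 / 65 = -64.52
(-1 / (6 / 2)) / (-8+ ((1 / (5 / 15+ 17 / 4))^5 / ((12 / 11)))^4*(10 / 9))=876421544333880634307861328125 / 21034117064013011967216075184056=0.04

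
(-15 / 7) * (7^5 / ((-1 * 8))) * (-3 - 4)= -252105 / 8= -31513.12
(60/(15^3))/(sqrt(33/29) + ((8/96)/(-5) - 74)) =-2060624/8577497235 - 64 *sqrt(957)/571833149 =-0.00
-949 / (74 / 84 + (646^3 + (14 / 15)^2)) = -2989350 / 849196333919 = -0.00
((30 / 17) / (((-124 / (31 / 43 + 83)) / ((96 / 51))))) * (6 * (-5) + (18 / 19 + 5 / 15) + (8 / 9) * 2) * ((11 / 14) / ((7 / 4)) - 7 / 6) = -914896000 / 21097391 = -43.37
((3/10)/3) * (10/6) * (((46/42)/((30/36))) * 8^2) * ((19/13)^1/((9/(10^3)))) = 5593600/2457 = 2276.60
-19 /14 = -1.36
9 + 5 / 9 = 9.56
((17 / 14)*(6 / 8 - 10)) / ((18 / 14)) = -629 / 72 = -8.74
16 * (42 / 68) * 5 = 840 / 17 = 49.41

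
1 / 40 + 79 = 3161 / 40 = 79.02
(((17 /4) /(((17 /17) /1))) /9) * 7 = 119 /36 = 3.31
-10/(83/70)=-700/83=-8.43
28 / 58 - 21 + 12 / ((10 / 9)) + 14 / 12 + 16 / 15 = -6511 / 870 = -7.48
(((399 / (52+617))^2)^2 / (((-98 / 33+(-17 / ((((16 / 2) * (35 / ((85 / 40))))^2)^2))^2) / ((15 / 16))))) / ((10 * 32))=-19174583910044376801843609600000000 / 153613602620253112365888291420425824703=-0.00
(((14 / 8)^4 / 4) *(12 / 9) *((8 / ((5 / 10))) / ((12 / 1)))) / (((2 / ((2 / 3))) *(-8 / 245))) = -588245 / 13824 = -42.55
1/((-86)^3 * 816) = -1/519021696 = -0.00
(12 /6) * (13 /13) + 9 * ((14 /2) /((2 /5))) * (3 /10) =197 /4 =49.25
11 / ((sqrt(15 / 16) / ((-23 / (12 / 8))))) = -2024 * sqrt(15) / 45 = -174.20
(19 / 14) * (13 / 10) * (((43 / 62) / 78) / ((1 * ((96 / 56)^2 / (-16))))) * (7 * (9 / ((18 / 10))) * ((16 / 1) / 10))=-40033 / 8370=-4.78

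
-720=-720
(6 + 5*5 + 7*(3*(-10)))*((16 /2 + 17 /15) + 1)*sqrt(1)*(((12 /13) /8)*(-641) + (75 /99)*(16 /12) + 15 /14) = 17619002936 /135135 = 130380.75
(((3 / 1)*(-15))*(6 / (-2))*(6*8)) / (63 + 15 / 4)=8640 / 89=97.08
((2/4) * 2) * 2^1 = 2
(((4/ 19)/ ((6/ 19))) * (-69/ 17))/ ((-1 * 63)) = 46/ 1071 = 0.04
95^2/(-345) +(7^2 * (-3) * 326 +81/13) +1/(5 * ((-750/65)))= -10750981387/224250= -47941.95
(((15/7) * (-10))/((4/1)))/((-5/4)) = 30/7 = 4.29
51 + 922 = 973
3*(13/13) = 3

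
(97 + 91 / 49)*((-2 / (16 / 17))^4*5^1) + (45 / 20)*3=72294049 / 7168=10085.67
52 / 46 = 26 / 23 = 1.13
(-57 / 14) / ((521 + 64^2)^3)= -1 / 24173125326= -0.00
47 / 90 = 0.52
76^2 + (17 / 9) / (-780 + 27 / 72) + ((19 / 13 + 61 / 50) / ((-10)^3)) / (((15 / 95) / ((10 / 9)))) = 21074495829757 / 3648645000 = 5775.98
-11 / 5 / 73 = -11 / 365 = -0.03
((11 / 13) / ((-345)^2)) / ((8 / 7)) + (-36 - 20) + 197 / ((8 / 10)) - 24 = 2057942327 / 12378600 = 166.25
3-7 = -4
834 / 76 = 417 / 38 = 10.97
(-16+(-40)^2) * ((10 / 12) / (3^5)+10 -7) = 385352 / 81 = 4757.43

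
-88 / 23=-3.83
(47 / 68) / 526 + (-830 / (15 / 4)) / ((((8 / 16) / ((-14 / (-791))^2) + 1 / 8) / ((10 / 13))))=-0.11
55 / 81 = 0.68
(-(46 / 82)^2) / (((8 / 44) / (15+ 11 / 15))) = -686642 / 25215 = -27.23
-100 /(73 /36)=-3600 /73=-49.32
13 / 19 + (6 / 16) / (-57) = 103 / 152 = 0.68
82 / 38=41 / 19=2.16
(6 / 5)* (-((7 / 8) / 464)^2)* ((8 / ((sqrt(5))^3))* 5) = -147* sqrt(5) / 21529600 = -0.00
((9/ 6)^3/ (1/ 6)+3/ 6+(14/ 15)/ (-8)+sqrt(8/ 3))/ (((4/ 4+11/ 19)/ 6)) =38 * sqrt(6)/ 15+11761/ 150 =84.61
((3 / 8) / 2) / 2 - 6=-189 / 32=-5.91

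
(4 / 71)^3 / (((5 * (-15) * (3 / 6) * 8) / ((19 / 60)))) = -76 / 402649875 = -0.00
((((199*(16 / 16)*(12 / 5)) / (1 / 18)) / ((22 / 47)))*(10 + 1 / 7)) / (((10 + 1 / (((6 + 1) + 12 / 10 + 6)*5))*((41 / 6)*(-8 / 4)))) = -1697345028 / 1247015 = -1361.13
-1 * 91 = -91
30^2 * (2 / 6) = 300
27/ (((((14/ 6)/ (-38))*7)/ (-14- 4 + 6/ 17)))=923400/ 833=1108.52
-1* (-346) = 346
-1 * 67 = -67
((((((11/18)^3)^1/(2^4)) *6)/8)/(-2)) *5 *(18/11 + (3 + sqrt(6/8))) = -10285/82944 - 6655 *sqrt(3)/497664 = -0.15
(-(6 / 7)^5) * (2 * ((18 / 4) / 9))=-7776 / 16807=-0.46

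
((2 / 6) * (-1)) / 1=-1 / 3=-0.33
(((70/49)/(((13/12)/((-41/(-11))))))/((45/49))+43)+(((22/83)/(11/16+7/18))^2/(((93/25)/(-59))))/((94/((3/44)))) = 200080344170351/4138056502437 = 48.35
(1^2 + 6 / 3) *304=912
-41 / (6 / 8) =-164 / 3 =-54.67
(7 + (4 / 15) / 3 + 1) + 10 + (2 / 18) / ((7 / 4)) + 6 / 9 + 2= 2186 / 105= 20.82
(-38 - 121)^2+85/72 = 1820317/72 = 25282.18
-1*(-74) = 74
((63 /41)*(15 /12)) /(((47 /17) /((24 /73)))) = 32130 /140671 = 0.23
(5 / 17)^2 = 25 / 289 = 0.09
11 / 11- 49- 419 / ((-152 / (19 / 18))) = -6493 / 144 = -45.09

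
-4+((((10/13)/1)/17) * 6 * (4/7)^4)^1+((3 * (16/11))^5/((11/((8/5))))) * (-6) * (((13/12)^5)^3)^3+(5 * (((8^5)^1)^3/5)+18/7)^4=2153864689232331465477532630663339660249447694881527739575938292778661227956334917852335219819077381529527/1405462288010787733744021827289337799684557258096640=1532495540866336864400282000000000000000000000000000000.00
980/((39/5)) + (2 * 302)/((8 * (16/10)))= 107845/624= 172.83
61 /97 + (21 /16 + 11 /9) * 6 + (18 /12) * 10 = 71789 /2328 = 30.84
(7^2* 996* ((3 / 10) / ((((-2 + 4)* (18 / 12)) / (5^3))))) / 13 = 610050 / 13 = 46926.92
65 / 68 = 0.96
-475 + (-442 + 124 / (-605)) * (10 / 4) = -191242 / 121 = -1580.51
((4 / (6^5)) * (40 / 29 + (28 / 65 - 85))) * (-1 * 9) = 52271 / 135720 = 0.39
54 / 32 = 27 / 16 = 1.69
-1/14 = -0.07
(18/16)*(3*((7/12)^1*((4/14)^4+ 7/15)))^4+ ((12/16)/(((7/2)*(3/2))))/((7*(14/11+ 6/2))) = 4004873892682933007/7494226542109440000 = 0.53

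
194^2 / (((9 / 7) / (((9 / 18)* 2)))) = 263452 / 9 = 29272.44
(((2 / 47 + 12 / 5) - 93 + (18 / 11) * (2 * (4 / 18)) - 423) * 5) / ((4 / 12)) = -3976998 / 517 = -7692.45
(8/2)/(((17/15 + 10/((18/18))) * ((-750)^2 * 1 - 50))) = 6/9392915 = 0.00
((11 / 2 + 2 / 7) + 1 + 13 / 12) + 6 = 1165 / 84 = 13.87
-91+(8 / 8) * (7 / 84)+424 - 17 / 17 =3985 / 12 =332.08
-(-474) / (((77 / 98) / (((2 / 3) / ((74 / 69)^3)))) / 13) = 2361651201 / 557183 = 4238.56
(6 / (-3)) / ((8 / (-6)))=3 / 2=1.50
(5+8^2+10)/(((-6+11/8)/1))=-632/37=-17.08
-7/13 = -0.54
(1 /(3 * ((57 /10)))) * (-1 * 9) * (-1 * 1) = 10 /19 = 0.53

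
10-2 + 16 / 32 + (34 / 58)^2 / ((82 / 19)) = 295834 / 34481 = 8.58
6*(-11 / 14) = -33 / 7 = -4.71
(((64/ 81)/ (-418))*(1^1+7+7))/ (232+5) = -160/ 1337391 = -0.00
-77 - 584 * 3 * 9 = -15845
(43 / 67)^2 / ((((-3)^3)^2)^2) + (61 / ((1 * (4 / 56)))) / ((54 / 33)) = 1245038305666 / 2385638649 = 521.89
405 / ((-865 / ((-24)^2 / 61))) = -46656 / 10553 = -4.42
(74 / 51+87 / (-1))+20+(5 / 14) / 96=-65.55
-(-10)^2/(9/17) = -188.89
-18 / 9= -2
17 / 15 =1.13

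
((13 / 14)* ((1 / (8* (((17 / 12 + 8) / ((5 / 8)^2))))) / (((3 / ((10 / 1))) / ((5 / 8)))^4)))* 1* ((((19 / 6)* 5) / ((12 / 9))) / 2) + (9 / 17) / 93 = 6423091516021 / 11801868632064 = 0.54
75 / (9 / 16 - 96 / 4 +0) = -16 / 5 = -3.20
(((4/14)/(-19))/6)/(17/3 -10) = 0.00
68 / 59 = 1.15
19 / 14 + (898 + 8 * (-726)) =-68721 / 14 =-4908.64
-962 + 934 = -28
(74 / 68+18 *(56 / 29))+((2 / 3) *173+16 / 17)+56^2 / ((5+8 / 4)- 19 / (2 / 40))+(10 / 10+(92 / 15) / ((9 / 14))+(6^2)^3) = 2324130545189 / 49650030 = 46810.25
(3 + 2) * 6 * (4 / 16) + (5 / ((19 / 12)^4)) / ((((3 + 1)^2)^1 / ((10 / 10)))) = 1967775 / 260642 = 7.55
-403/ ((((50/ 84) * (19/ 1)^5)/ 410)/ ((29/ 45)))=-13416676/ 185707425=-0.07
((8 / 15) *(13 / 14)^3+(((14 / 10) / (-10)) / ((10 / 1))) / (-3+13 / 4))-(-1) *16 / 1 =2105722 / 128625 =16.37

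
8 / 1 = 8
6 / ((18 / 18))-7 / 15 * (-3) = 37 / 5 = 7.40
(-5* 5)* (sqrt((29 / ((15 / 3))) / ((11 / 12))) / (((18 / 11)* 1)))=-5* sqrt(4785) / 9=-38.43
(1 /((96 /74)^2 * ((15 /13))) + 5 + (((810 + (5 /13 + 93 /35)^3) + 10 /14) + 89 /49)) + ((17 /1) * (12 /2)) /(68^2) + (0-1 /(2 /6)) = 9333038065324391 /11068450848000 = 843.21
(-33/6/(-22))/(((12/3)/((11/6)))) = 11/96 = 0.11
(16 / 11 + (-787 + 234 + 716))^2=3272481 / 121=27045.30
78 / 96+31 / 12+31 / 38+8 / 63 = 83093 / 19152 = 4.34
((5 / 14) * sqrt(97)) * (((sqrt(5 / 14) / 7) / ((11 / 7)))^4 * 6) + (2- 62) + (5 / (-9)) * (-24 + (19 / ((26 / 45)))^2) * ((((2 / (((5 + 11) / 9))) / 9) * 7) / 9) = -117.11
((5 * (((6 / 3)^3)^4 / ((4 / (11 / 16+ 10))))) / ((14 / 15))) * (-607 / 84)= -20759400 / 49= -423661.22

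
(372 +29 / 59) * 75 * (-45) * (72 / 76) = -1335102750 / 1121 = -1190992.64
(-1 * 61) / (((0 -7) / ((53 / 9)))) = 3233 / 63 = 51.32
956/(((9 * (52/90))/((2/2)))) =183.85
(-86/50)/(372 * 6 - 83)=-43/53725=-0.00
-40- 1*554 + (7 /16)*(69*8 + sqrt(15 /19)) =-705 /2 + 7*sqrt(285) /304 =-352.11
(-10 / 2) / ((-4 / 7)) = 35 / 4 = 8.75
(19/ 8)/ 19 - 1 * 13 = -103/ 8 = -12.88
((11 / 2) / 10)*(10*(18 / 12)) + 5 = 53 / 4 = 13.25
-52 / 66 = -26 / 33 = -0.79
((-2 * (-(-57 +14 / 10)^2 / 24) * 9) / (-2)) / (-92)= 12.60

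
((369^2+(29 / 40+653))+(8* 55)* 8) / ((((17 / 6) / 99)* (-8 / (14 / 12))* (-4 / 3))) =11670235731 / 21760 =536315.98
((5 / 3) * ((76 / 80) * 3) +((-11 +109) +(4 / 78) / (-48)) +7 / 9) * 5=484505 / 936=517.63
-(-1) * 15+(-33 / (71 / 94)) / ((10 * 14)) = 72999 / 4970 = 14.69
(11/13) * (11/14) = 121/182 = 0.66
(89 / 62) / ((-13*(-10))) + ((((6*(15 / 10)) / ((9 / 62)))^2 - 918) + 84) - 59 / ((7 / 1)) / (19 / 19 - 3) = 170062593 / 56420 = 3014.23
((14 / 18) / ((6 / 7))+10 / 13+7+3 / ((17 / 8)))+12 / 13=131411 / 11934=11.01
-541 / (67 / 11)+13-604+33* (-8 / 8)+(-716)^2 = 34300193 / 67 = 511943.18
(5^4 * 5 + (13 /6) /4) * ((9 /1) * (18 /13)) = 2025351 /52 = 38949.06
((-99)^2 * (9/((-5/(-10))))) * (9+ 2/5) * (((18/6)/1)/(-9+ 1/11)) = -136812159/245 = -558416.98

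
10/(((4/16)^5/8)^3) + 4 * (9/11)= 60473139527716/11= 5497558138883.27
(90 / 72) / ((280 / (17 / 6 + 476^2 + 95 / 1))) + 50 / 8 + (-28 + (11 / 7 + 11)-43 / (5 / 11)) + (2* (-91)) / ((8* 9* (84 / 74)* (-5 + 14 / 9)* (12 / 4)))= 567697219 / 624960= 908.37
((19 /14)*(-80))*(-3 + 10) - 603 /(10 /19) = -19057 /10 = -1905.70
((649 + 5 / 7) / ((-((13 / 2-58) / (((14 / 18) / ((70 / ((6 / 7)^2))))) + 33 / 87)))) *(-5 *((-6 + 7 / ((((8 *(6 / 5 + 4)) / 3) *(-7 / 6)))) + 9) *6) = -528227460 / 66591161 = -7.93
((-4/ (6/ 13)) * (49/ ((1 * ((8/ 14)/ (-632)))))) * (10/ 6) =7045220/ 9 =782802.22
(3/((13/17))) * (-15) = -765/13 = -58.85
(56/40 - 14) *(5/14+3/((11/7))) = -3141/110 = -28.55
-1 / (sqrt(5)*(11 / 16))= -16*sqrt(5) / 55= -0.65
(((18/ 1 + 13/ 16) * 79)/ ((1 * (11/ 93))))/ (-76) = -2211447/ 13376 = -165.33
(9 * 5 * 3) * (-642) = -86670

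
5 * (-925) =-4625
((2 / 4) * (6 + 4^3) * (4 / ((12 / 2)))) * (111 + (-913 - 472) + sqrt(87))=-89180 / 3 + 70 * sqrt(87) / 3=-29509.03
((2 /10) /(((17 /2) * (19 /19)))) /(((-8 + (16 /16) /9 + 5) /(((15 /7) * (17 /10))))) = -27 /910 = -0.03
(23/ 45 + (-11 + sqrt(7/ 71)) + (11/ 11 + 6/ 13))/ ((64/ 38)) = -100339/ 18720 + 19 * sqrt(497)/ 2272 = -5.17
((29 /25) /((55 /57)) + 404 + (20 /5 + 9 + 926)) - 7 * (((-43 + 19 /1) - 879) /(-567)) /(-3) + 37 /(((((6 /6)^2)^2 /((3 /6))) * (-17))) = 5100108487 /3786750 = 1346.83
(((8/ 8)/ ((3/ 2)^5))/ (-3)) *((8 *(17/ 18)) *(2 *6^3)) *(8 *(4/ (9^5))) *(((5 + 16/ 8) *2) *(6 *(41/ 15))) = -1279000576/ 71744535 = -17.83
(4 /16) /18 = 1 /72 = 0.01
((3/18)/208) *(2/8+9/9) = 5/4992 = 0.00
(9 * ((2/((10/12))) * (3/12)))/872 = 27/4360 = 0.01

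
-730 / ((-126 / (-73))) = -26645 / 63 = -422.94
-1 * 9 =-9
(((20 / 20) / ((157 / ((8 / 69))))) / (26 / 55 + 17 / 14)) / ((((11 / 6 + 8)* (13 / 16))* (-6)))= -98560 / 10793275389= -0.00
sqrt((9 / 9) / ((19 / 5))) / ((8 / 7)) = 7* sqrt(95) / 152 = 0.45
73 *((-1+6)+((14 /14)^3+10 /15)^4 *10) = 485815 /81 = 5997.72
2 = 2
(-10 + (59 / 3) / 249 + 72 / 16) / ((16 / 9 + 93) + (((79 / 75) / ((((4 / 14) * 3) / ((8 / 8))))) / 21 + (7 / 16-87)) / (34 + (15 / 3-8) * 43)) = -461643000 / 8148628169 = -0.06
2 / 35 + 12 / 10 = 44 / 35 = 1.26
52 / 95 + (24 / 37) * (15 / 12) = 4774 / 3515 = 1.36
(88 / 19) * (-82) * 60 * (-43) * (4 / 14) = 37234560 / 133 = 279959.10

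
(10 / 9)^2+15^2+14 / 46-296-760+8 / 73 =-112790974 / 135999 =-829.35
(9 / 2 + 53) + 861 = 1837 / 2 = 918.50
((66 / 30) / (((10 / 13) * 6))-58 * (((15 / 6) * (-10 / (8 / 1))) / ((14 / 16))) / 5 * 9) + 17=819701 / 2100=390.33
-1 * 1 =-1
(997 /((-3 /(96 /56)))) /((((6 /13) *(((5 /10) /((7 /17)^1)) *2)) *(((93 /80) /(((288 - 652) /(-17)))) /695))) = -524619804800 /80631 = -6506428.11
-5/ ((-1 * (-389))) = -5/ 389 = -0.01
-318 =-318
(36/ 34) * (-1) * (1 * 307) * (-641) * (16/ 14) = 28337328/ 119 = 238128.81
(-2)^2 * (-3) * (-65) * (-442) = -344760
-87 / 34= -2.56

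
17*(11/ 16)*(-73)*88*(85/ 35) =-2552737/ 14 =-182338.36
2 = 2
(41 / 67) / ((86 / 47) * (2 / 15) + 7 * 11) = 28905 / 3648619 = 0.01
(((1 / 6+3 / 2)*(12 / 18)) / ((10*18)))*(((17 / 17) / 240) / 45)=1 / 1749600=0.00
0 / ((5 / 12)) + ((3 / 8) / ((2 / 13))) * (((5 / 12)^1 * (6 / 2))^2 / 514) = 975 / 131584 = 0.01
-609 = -609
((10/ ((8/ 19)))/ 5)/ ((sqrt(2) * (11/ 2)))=19 * sqrt(2)/ 44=0.61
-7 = -7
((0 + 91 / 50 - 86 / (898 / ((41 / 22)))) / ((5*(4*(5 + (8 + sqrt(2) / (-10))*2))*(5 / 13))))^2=6942861374761 / (6098430250000*(105 - sqrt(2))^2)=0.00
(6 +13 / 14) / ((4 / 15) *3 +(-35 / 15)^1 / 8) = 13.63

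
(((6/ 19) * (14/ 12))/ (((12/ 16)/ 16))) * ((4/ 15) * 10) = 3584/ 171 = 20.96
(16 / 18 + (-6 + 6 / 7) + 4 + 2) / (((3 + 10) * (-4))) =-55 / 1638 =-0.03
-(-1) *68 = 68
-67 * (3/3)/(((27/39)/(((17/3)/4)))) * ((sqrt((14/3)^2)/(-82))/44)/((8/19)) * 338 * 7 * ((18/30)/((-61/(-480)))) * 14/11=5987.70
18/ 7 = 2.57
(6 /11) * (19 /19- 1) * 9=0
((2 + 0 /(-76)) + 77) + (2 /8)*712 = 257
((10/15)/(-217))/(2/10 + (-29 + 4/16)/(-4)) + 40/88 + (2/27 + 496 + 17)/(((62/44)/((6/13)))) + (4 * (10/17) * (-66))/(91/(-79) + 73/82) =80537065386017/105689506923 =762.02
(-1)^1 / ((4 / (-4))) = 1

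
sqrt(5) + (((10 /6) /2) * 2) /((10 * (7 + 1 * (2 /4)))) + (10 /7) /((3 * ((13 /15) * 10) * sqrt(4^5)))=3137 /131040 + sqrt(5)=2.26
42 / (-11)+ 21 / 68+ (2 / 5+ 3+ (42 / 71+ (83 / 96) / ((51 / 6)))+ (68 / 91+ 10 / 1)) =3285692677 / 289969680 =11.33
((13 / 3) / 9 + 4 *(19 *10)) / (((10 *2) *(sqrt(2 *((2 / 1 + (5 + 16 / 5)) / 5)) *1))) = 20533 *sqrt(102) / 11016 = 18.82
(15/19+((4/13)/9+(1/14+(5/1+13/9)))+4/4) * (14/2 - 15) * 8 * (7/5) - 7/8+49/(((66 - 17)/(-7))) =-67143253/88920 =-755.10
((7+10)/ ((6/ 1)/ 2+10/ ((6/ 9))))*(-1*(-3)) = 17/ 6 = 2.83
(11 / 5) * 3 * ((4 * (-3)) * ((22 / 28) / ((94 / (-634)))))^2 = 14445092772 / 541205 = 26690.61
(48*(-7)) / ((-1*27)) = 112 / 9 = 12.44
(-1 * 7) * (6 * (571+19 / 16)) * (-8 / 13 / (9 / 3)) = 64085 / 13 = 4929.62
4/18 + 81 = 731/9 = 81.22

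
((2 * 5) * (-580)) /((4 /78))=-113100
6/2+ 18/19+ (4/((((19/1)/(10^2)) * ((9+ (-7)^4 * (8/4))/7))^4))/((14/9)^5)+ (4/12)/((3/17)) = 25670292181830347841134/4398416795548130604543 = 5.84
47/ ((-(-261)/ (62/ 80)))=1457/ 10440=0.14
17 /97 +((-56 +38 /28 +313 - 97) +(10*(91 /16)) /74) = 65239801 /401968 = 162.30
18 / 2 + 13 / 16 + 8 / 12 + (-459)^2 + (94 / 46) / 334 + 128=38868366863 / 184368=210819.49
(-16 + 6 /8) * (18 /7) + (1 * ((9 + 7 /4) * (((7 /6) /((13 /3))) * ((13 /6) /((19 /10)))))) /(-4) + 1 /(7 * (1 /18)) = -37.47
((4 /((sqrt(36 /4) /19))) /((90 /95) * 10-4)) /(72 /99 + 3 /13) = 3971 /822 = 4.83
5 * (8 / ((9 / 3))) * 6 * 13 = 1040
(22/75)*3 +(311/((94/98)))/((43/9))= 68.74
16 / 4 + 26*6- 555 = -395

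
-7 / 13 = -0.54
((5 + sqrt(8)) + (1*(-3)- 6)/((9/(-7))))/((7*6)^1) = sqrt(2)/21 + 2/7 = 0.35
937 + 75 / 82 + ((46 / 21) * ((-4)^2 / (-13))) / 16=20992385 / 22386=937.75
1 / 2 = 0.50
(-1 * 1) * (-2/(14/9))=9/7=1.29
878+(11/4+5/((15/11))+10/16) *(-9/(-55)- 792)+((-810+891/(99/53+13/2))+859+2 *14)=-1761868211/390280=-4514.37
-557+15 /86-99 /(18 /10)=-52617 /86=-611.83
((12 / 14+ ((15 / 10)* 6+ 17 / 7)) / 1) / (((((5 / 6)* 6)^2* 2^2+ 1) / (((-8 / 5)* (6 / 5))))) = -4128 / 17675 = -0.23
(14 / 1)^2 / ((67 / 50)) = 9800 / 67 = 146.27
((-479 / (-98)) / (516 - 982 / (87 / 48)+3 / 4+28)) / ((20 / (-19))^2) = 5014651 / 3361400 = 1.49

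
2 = 2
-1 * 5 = -5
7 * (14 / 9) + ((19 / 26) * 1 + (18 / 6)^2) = 4825 / 234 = 20.62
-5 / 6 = -0.83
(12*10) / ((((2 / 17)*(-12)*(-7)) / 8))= 680 / 7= 97.14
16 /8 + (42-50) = -6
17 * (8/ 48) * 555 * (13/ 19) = 40885/ 38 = 1075.92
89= 89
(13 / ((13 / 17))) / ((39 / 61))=1037 / 39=26.59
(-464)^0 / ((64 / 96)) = 3 / 2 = 1.50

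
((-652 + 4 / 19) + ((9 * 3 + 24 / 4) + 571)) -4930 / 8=-50467 / 76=-664.04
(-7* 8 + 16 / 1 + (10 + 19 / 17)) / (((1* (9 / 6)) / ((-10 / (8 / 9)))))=7365 / 34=216.62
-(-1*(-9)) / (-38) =9 / 38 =0.24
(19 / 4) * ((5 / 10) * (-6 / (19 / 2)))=-3 / 2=-1.50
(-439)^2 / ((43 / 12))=2312652 / 43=53782.60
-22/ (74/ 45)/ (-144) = 55/ 592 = 0.09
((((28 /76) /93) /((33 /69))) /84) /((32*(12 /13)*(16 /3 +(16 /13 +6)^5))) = 111016607 /657503606253035520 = 0.00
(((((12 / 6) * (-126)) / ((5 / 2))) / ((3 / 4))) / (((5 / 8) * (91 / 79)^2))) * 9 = -43137792 / 29575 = -1458.59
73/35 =2.09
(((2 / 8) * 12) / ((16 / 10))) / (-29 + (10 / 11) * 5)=-165 / 2152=-0.08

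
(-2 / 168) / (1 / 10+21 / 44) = -55 / 2667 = -0.02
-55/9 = -6.11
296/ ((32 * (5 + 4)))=37/ 36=1.03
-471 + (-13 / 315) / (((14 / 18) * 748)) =-86315473 / 183260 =-471.00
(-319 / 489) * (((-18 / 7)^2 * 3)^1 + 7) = -419485 / 23961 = -17.51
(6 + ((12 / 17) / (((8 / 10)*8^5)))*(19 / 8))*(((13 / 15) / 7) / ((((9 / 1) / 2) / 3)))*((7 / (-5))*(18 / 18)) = -38622961 / 55705600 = -0.69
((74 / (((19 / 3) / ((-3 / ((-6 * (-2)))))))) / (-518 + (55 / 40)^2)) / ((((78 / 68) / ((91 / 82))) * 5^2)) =8288 / 37839925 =0.00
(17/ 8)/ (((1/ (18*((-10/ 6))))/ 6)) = -765/ 2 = -382.50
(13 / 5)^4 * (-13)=-371293 / 625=-594.07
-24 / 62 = -12 / 31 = -0.39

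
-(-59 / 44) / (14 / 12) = 177 / 154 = 1.15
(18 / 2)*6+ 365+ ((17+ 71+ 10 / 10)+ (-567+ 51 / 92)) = -5377 / 92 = -58.45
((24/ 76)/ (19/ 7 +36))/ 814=21/ 2095643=0.00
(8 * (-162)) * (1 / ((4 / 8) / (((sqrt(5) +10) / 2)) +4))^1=-505440 / 1601 - 1296 * sqrt(5) / 1601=-317.51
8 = 8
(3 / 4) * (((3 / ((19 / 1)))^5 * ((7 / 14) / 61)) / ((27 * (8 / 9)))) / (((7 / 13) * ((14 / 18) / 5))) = 142155 / 473667834304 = 0.00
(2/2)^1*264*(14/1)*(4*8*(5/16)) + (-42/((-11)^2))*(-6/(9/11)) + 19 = 406797/11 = 36981.55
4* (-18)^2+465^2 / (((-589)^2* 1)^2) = 162309071601 / 125238481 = 1296.00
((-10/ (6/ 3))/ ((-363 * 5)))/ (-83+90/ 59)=-59/ 1744941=-0.00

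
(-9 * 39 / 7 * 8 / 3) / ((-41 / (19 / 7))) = 17784 / 2009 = 8.85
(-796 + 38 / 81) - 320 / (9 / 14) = -104758 / 81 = -1293.31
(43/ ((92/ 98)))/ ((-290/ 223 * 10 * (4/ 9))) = -4228749/ 533600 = -7.92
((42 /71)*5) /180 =7 /426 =0.02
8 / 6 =4 / 3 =1.33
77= 77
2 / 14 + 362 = 2535 / 7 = 362.14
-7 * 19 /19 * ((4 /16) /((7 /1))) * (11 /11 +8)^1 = -9 /4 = -2.25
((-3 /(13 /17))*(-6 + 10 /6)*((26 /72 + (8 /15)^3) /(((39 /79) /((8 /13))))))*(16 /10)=148761424 /8555625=17.39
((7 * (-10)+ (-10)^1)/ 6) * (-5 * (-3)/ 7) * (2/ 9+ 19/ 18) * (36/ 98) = -4600/ 343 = -13.41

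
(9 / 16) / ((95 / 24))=27 / 190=0.14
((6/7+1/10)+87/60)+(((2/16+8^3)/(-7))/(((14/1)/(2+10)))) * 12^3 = -106191881/980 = -108359.06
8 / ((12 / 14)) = 28 / 3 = 9.33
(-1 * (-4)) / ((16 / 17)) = 17 / 4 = 4.25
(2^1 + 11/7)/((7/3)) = 75/49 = 1.53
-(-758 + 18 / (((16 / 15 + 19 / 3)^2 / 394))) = 860402 / 1369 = 628.49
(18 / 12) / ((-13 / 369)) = -42.58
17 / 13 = 1.31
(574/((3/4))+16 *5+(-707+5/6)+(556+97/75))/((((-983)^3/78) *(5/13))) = -17655261/118732760875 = -0.00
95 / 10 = 9.50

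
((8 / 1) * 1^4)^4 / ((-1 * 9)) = -4096 / 9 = -455.11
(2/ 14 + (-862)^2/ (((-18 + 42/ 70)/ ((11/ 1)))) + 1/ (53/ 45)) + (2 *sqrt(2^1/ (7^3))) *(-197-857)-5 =-15161942189/ 32277-2108 *sqrt(14)/ 49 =-469905.44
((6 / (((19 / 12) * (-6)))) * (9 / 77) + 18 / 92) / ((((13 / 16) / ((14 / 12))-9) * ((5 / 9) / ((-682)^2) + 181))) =-134201232 / 1655546097185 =-0.00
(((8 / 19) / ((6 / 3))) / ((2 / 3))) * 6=36 / 19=1.89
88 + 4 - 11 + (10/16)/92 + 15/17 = 1024597/12512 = 81.89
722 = 722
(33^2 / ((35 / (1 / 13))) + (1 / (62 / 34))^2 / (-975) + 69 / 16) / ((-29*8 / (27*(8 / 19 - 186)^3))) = 34704276616765598391 / 6957986344400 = 4987689.67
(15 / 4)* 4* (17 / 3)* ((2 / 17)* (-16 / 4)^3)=-640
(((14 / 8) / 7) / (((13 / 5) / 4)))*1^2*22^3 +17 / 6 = 319661 / 78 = 4098.22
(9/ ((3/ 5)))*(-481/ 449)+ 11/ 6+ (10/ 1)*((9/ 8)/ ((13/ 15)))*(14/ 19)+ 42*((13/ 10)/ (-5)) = -129681082/ 8317725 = -15.59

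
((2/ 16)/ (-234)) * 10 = -5/ 936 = -0.01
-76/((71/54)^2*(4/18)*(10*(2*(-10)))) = 124659/126025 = 0.99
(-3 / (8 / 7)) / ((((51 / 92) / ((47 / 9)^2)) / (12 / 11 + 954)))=-36631847 / 297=-123339.55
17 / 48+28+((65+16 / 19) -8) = 78611 / 912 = 86.20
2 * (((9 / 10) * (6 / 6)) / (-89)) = -0.02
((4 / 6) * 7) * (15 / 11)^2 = 1050 / 121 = 8.68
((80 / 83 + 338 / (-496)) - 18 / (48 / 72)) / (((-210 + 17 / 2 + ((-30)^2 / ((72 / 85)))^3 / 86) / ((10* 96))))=-45404284800 / 24689387440489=-0.00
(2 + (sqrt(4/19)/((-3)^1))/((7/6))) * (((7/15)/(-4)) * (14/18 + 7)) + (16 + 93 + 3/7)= 14 * sqrt(19)/513 + 20339/189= 107.73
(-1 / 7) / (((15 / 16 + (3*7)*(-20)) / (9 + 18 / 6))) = 64 / 15645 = 0.00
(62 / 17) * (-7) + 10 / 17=-424 / 17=-24.94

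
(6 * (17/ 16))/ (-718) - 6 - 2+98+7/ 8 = 521935/ 5744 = 90.87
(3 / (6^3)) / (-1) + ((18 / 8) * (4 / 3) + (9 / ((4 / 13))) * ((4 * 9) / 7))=77321 / 504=153.41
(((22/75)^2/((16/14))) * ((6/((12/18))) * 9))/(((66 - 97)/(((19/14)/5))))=-20691/387500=-0.05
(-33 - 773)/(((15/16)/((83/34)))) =-535184/255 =-2098.76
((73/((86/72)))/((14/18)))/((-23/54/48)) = -61305984/6923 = -8855.41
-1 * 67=-67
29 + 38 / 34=512 / 17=30.12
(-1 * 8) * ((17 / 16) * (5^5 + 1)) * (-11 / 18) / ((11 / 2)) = 8857 / 3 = 2952.33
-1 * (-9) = 9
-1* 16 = -16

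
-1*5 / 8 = -5 / 8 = -0.62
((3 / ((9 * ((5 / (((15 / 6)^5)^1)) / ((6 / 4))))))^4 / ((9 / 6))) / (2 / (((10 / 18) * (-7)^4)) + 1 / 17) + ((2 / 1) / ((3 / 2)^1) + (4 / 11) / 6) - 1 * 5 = 114179202284672301 / 1135993683968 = 100510.42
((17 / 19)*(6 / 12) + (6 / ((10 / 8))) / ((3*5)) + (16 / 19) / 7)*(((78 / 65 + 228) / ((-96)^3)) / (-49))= 1127473 / 240242688000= 0.00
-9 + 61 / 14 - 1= -79 / 14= -5.64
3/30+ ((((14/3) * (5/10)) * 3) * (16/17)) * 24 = 26897/170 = 158.22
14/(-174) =-7/87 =-0.08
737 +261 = 998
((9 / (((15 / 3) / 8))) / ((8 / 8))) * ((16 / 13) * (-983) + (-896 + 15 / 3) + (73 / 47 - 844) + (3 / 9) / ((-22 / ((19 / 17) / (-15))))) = -121065010204 / 2856425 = -42383.40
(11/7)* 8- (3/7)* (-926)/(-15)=-13.89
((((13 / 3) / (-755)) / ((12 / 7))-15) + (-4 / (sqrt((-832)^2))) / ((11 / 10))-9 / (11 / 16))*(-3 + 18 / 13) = 1528968847 / 33685080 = 45.39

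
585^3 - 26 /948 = 94895570237 /474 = 200201624.97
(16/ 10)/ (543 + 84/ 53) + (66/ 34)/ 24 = 1645129/ 19626840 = 0.08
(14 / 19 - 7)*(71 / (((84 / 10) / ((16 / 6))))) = -24140 / 171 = -141.17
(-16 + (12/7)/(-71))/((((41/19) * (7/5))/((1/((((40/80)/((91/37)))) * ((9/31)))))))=-89.87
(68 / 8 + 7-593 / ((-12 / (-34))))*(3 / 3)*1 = -4994 / 3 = -1664.67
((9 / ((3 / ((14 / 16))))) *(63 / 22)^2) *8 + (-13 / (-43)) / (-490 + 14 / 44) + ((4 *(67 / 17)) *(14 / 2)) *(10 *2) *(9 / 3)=25893192283339 / 3811530492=6793.38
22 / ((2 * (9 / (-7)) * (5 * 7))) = -11 / 45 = -0.24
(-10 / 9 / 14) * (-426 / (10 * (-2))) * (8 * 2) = -27.05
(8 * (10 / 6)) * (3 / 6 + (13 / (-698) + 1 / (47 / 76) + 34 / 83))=136582480 / 4084347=33.44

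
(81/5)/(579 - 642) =-0.26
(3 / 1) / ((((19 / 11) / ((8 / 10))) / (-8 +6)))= -264 / 95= -2.78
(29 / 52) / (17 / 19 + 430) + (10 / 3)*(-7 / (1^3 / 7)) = -23178123 / 141908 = -163.33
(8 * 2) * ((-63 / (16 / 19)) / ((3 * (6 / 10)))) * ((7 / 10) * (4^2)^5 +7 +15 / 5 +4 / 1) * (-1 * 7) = 3416850066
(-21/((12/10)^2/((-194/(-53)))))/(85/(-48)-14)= 135800/40121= 3.38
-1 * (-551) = 551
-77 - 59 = -136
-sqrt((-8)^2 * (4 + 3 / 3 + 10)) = -8 * sqrt(15) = -30.98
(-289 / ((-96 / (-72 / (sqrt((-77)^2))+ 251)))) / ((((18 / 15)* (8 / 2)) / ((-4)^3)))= -10037.33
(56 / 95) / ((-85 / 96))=-5376 / 8075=-0.67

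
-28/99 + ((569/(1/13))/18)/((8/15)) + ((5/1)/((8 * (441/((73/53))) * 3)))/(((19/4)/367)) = 180615605693/234477936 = 770.29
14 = 14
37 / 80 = 0.46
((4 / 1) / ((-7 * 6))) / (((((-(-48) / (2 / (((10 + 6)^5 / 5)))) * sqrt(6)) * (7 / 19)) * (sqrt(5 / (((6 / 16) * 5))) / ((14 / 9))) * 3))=-95 / 14269022208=-0.00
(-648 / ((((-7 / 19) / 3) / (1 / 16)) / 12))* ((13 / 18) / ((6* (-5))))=-6669 / 70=-95.27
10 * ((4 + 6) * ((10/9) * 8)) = 8000/9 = 888.89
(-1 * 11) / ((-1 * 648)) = 11 / 648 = 0.02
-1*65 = -65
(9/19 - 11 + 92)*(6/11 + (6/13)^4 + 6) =3205363104/5969249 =536.98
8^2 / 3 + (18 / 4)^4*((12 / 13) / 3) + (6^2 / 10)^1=117863 / 780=151.11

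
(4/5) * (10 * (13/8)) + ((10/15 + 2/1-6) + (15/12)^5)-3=29855/3072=9.72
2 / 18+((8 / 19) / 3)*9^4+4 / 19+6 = 158545 / 171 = 927.16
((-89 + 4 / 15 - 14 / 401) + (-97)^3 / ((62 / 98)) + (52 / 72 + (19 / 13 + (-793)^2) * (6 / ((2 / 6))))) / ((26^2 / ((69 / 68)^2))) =75989821040030023 / 5051425358720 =15043.24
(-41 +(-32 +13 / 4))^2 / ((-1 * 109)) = -77841 / 1744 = -44.63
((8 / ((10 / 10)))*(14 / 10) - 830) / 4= -204.70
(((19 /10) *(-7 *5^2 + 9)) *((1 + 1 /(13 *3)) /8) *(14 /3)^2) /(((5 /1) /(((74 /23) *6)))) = -45745616 /13455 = -3399.90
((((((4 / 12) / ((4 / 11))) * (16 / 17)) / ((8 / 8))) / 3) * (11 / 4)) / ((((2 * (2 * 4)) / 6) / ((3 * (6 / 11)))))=0.49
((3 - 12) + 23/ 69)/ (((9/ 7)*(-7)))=26/ 27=0.96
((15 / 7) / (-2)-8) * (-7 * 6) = 381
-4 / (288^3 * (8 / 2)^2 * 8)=-1 / 764411904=-0.00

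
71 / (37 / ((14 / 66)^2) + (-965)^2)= 3479 / 45670318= 0.00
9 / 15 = 3 / 5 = 0.60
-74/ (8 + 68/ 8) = -4.48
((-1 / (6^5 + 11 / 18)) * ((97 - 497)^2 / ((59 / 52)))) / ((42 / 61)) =-26.34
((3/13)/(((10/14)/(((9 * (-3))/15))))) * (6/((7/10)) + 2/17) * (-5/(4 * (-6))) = -4653/4420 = -1.05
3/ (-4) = -3/ 4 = -0.75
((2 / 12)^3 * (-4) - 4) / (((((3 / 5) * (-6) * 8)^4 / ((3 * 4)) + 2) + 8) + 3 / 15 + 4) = -135625 / 1935396882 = -0.00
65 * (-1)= -65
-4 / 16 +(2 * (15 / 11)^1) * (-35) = -4211 / 44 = -95.70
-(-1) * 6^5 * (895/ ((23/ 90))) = 626356800/ 23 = 27232904.35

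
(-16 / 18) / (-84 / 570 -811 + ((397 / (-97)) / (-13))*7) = 479180 / 436083273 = 0.00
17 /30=0.57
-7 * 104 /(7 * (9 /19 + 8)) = -1976 /161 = -12.27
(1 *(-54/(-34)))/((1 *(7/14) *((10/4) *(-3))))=-36/85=-0.42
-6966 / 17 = -409.76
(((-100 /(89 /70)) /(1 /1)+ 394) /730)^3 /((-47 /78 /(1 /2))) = -0.07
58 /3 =19.33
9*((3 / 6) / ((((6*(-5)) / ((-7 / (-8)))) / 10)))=-21 / 16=-1.31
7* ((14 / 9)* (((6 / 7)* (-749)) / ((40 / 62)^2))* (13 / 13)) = -5038523 / 300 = -16795.08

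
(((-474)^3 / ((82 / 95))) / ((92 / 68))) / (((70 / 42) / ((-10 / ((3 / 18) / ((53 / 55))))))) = 32816021084208 / 10373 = 3163599834.59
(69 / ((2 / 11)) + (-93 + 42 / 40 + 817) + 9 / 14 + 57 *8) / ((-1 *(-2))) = 780.60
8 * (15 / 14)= 8.57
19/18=1.06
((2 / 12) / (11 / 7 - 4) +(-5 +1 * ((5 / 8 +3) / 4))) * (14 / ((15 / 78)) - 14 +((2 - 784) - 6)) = 12383639 / 4080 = 3035.21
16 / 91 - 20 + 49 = 29.18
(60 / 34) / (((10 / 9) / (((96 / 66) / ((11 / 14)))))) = 6048 / 2057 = 2.94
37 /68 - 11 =-711 /68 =-10.46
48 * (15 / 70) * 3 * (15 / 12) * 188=50760 / 7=7251.43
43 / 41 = 1.05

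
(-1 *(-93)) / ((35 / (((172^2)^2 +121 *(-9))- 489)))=81394667454 / 35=2325561927.26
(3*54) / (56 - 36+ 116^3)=81 / 780458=0.00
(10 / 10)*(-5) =-5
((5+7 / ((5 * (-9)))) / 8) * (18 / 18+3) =109 / 45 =2.42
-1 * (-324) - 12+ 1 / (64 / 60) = 5007 / 16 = 312.94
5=5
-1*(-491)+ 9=500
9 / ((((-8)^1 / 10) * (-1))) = 45 / 4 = 11.25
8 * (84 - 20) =512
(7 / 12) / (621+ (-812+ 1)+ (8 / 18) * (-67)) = -21 / 7912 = -0.00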